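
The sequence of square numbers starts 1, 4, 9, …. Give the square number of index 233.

The 233rd square number is n² with n = 233.
233² = 54289.

54289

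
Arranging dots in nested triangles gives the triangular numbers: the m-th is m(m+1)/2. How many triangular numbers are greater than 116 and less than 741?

The n-th triangular number is n(n+1)/2.
Smallest index with value > 116: n = 15 (giving 120).
Largest index with value < 741: n = 37 (giving 703).
Indices 15 through 37: 23 terms.

23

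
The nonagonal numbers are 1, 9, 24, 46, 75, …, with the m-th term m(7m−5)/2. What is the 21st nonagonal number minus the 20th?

Consecutive nonagonal numbers differ by 7n − 6: here 7·21 − 6 = 141.

141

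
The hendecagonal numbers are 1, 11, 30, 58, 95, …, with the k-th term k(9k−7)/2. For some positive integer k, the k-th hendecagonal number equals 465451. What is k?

322

Set n(9n−7)/2 = 465451, giving 9n² − 7n − 930902 = 0.
The discriminant is 49 + 72·465451 = 33512521, and √33512521 = 5789.
So n = (7 + 5789) / 18 = 5796/18 = 322.
Check: 322·(9·322 − 7)/2 = 465451. ✓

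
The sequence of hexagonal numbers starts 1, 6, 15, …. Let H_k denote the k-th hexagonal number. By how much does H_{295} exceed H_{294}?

Consecutive hexagonal numbers differ by 4n − 3: here 4·295 − 3 = 1177.

1177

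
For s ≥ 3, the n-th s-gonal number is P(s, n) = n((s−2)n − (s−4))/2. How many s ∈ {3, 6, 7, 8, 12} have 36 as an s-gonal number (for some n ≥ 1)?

s = 3: P(3, 8) = 36. ✓
s = 6: P(6, 4) = 28 and P(6, 5) = 45; 36 is not s-gonal.
s = 7: P(7, 4) = 34 and P(7, 5) = 55; 36 is not s-gonal.
s = 8: P(8, 3) = 21 and P(8, 4) = 40; 36 is not s-gonal.
s = 12: P(12, 3) = 33 and P(12, 4) = 64; 36 is not s-gonal.
Hits: s ∈ {3} → 1.

1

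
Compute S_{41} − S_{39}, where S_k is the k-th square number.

41² = 1681 and 39² = 1521.
Difference: 1681 − 1521 = 160.

160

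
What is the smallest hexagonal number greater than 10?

15

Solve n(2n−1) > 10 for integer n.
The largest n with value ≤ 10 is 2 (since 6 ≤ 10 < 15), so the first above is n = 3, value 15.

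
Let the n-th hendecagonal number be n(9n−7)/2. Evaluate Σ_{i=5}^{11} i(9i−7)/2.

Σ i(9i−7)/2 = (9Σi² − 7Σi) / 2 over i = 5..11.
Σi = 66 − 10 = 56 and Σi² = 506 − 30 = 476.
(9·476 − 7·56) / 2 = 3892/2 = 1946.

1946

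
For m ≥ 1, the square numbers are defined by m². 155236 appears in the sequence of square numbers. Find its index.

394

We need n² = 155236, so n = √155236 = 394.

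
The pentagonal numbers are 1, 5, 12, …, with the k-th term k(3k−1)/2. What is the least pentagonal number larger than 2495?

Solve n(3n−1)/2 > 2495 for integer n.
The largest n with value ≤ 2495 is 40 (since 2380 ≤ 2495 < 2501), so the first above is n = 41, value 2501.

2501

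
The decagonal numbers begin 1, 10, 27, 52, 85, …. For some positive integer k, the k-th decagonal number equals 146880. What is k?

Set n(4n−3) = 146880, giving 4n² − 3n − 146880 = 0.
So n = (3 + 1533) / 8 = 1536/8 = 192.

192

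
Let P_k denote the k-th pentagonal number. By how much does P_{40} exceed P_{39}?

118

Consecutive pentagonal numbers differ by 3n − 2: here 3·40 − 2 = 118.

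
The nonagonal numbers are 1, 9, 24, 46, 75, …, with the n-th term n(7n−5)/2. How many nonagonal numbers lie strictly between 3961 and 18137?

The n-th nonagonal number is n(7n−5)/2.
Smallest index with value > 3961: n = 35 (giving 4200).
Largest index with value < 18137: n = 72 (giving 17964).
Indices 35 through 72: 38 terms.

38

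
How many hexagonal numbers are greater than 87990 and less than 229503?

128

The n-th hexagonal number is n(2n−1).
Smallest index with value > 87990: n = 211 (giving 88831).
Largest index with value < 229503: n = 338 (giving 228150).
Indices 211 through 338: 128 terms.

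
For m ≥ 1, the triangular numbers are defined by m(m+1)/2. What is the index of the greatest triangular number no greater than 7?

Solve n(n+1)/2 ≤ 7 for integer n.
n = 3 gives 6 ≤ 7, while n = 4 gives 10 > 7; so the answer is index 3.

3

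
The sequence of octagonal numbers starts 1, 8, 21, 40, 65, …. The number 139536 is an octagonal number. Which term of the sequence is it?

216

Set n(3n−2) = 139536, giving 3n² − 2n − 139536 = 0.
The discriminant is 4 + 12·139536 = 1674436, and √1674436 = 1294.
So n = (2 + 1294) / 6 = 1296/6 = 216.
Check: 216·(3·216 − 2) = 139536. ✓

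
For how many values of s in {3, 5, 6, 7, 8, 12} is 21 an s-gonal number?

2

s = 3: P(3, 6) = 21. ✓
s = 5: P(5, 3) = 12 and P(5, 4) = 22; 21 is not s-gonal.
s = 6: P(6, 3) = 15 and P(6, 4) = 28; 21 is not s-gonal.
s = 7: P(7, 3) = 18 and P(7, 4) = 34; 21 is not s-gonal.
s = 8: P(8, 3) = 21. ✓
s = 12: P(12, 2) = 12 and P(12, 3) = 33; 21 is not s-gonal.
Hits: s ∈ {3, 8} → 2.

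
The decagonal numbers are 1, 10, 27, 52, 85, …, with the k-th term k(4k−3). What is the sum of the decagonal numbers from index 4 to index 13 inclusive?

Σ i(4i−3) = 4Σi² − 3Σi over i = 4..13.
Σi = 91 − 6 = 85 and Σi² = 819 − 14 = 805.
4·805 − 3·85 = 2965.

2965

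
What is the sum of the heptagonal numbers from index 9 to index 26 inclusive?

14520

Σ i(5i−3)/2 = (5Σi² − 3Σi) / 2 over i = 9..26.
Σi = 351 − 36 = 315 and Σi² = 6201 − 204 = 5997.
(5·5997 − 3·315) / 2 = 29040/2 = 14520.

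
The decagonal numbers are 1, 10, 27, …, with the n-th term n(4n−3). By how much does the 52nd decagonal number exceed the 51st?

409

Consecutive decagonal numbers differ by 8n − 7: here 8·52 − 7 = 409.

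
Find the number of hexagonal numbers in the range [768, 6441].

38

The n-th hexagonal number is n(2n−1).
Smallest index with value ≥ 768: n = 20 (giving 780).
Largest index with value ≤ 6441: n = 57 (giving 6441).
Indices 20 through 57: 38 terms.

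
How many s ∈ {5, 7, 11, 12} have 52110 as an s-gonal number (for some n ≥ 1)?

1

s = 5: P(5, 186) = 51801 and P(5, 187) = 52360; 52110 is not s-gonal.
s = 7: P(7, 144) = 51624 and P(7, 145) = 52345; 52110 is not s-gonal.
s = 11: P(11, 108) = 52110. ✓
s = 12: P(12, 102) = 51612 and P(12, 103) = 52633; 52110 is not s-gonal.
Hits: s ∈ {11} → 1.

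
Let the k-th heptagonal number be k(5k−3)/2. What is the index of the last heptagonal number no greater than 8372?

Solve n(5n−3)/2 ≤ 8372 for integer n.
n = 58 gives 8323 ≤ 8372, while n = 59 gives 8614 > 8372; so the answer is index 58.

58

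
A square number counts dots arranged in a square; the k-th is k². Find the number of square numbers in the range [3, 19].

The n-th square number is n².
Smallest index with value ≥ 3: n = 2 (giving 4).
Largest index with value ≤ 19: n = 4 (giving 16).
Indices 2 through 4: 3 terms.

3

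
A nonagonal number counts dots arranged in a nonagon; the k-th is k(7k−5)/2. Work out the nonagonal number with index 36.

The 36th nonagonal number is n(7n−5)/2 with n = 36.
36·(7·36 − 5)/2 = 36·247/2 = 4446.

4446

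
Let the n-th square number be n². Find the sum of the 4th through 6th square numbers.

Σ_{i=4}^{6} i² = 91 − 14 = 77.

77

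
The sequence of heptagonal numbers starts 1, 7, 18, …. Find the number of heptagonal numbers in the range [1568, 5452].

The n-th heptagonal number is n(5n−3)/2.
Smallest index with value ≥ 1568: n = 26 (giving 1651).
Largest index with value ≤ 5452: n = 47 (giving 5452).
Indices 26 through 47: 22 terms.

22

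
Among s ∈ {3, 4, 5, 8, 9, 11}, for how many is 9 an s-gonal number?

2

s = 3: P(3, 3) = 6 and P(3, 4) = 10; 9 is not s-gonal.
s = 4: P(4, 3) = 9. ✓
s = 5: P(5, 2) = 5 and P(5, 3) = 12; 9 is not s-gonal.
s = 8: P(8, 2) = 8 and P(8, 3) = 21; 9 is not s-gonal.
s = 9: P(9, 2) = 9. ✓
s = 11: P(11, 1) = 1 and P(11, 2) = 11; 9 is not s-gonal.
Hits: s ∈ {4, 9} → 2.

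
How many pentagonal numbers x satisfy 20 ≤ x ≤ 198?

The n-th pentagonal number is n(3n−1)/2.
Smallest index with value ≥ 20: n = 4 (giving 22).
Largest index with value ≤ 198: n = 11 (giving 176).
Indices 4 through 11: 8 terms.

8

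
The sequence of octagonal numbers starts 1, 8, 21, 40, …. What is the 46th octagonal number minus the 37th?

2223

46·(3·46 − 2) = 6256 and 37·(3·37 − 2) = 4033.
Difference: 6256 − 4033 = 2223.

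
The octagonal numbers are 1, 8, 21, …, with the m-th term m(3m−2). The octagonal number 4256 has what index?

38

Set n(3n−2) = 4256, giving 3n² − 2n − 4256 = 0.
The discriminant is 4 + 12·4256 = 51076, and √51076 = 226.
So n = (2 + 226) / 6 = 228/6 = 38.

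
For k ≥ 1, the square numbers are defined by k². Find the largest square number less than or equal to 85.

Solve n² ≤ 85 for integer n.
n = 9 gives 81 ≤ 85, while n = 10 gives 100 > 85; so the answer is 81.

81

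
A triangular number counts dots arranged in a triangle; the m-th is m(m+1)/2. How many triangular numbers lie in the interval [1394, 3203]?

The n-th triangular number is n(n+1)/2.
Smallest index with value ≥ 1394: n = 53 (giving 1431).
Largest index with value ≤ 3203: n = 79 (giving 3160).
Indices 53 through 79: 27 terms.

27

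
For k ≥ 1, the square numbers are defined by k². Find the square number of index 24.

576

The 24th square number is n² with n = 24.
24² = 576.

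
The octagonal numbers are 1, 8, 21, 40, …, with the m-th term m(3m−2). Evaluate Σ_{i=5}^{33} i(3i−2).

36395

Σ i(3i−2) = 3Σi² − 2Σi over i = 5..33.
Σi = 561 − 10 = 551 and Σi² = 12529 − 30 = 12499.
3·12499 − 2·551 = 36395.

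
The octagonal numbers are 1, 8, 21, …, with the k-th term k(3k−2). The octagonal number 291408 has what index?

Set n(3n−2) = 291408, giving 3n² − 2n − 291408 = 0.
The discriminant is 4 + 12·291408 = 3496900, and √3496900 = 1870.
So n = (2 + 1870) / 6 = 1872/6 = 312.
Check: 312·(3·312 − 2) = 291408. ✓

312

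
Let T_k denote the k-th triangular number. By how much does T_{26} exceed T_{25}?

Consecutive triangular numbers differ by n: T_{26} − T_{25} = 26.

26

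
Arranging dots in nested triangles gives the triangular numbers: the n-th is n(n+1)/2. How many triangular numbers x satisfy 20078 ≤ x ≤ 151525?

351

The n-th triangular number is n(n+1)/2.
Smallest index with value ≥ 20078: n = 200 (giving 20100).
Largest index with value ≤ 151525: n = 550 (giving 151525).
Indices 200 through 550: 351 terms.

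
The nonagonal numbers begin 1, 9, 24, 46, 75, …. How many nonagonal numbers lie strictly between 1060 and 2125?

The n-th nonagonal number is n(7n−5)/2.
Smallest index with value > 1060: n = 18 (giving 1089).
Largest index with value < 2125: n = 24 (giving 1956).
Indices 18 through 24: 7 terms.

7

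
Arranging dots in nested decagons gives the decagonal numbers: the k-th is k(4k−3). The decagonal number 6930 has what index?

42

Set n(4n−3) = 6930, giving 4n² − 3n − 6930 = 0.
So n = (3 + 333) / 8 = 336/8 = 42.
Check: 42·(4·42 − 3) = 6930. ✓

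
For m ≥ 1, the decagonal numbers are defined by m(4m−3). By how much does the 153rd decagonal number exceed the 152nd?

Consecutive decagonal numbers differ by 8n − 7: here 8·153 − 7 = 1217.

1217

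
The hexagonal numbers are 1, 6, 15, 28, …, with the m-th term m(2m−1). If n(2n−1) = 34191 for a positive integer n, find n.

131

Set n(2n−1) = 34191, giving 2n² − n − 34191 = 0.
The discriminant is 1 + 8·34191 = 273529, and √273529 = 523.
So n = (1 + 523) / 4 = 524/4 = 131.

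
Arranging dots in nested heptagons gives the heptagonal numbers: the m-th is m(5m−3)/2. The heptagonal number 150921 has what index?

Set n(5n−3)/2 = 150921, giving 5n² − 3n − 301842 = 0.
The discriminant is 9 + 40·150921 = 6036849, and √6036849 = 2457.
So n = (3 + 2457) / 10 = 2460/10 = 246.

246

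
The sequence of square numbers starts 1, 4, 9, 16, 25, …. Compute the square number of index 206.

42436

The 206th square number is n² with n = 206.
206² = 42436.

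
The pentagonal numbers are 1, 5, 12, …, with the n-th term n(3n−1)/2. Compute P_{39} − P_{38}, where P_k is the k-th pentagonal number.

Consecutive pentagonal numbers differ by 3n − 2: here 3·39 − 2 = 115.

115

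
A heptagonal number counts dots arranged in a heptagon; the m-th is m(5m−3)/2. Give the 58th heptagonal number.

8323

The 58th heptagonal number is n(5n−3)/2 with n = 58.
58·(5·58 − 3)/2 = 58·287/2 = 8323.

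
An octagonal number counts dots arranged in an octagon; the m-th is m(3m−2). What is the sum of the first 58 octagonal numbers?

196765

Σ i(3i−2) = 3Σi² − 2Σi over i = 1..58.
Σi = 1711 and Σi² = 66729.
3·66729 − 2·1711 = 196765.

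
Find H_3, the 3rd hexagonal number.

15

The 3rd hexagonal number is n(2n−1) with n = 3.
3·(2·3 − 1) = 3·5 = 15.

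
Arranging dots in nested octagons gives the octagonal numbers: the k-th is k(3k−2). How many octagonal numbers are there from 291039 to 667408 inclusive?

161

The n-th octagonal number is n(3n−2).
Smallest index with value ≥ 291039: n = 312 (giving 291408).
Largest index with value ≤ 667408: n = 472 (giving 667408).
Indices 312 through 472: 161 terms.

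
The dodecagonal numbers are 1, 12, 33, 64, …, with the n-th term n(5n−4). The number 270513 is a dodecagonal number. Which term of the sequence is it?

Set n(5n−4) = 270513, giving 5n² − 4n − 270513 = 0.
The discriminant is 16 + 20·270513 = 5410276, and √5410276 = 2326.
So n = (4 + 2326) / 10 = 2330/10 = 233.

233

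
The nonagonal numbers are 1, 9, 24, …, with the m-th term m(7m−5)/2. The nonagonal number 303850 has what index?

295

Set n(7n−5)/2 = 303850, giving 7n² − 5n − 607700 = 0.
So n = (5 + 4125) / 14 = 4130/14 = 295.
Check: 295·(7·295 − 5)/2 = 303850. ✓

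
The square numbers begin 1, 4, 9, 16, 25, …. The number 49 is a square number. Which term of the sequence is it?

We need n² = 49, so n = √49 = 7.

7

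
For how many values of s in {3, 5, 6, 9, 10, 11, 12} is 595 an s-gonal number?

1

s = 3: P(3, 34) = 595. ✓
s = 5: P(5, 20) = 590 and P(5, 21) = 651; 595 is not s-gonal.
s = 6: P(6, 17) = 561 and P(6, 18) = 630; 595 is not s-gonal.
s = 9: P(9, 13) = 559 and P(9, 14) = 651; 595 is not s-gonal.
s = 10: P(10, 12) = 540 and P(10, 13) = 637; 595 is not s-gonal.
s = 11: P(11, 11) = 506 and P(11, 12) = 606; 595 is not s-gonal.
s = 12: P(12, 11) = 561 and P(12, 12) = 672; 595 is not s-gonal.
Hits: s ∈ {3} → 1.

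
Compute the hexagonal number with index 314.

The 314th hexagonal number is n(2n−1) with n = 314.
314·(2·314 − 1) = 314·627 = 196878.

196878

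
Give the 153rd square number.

The 153rd square number is n² with n = 153.
153² = 23409.

23409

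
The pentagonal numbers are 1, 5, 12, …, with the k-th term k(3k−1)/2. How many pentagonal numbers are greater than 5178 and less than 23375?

66

The n-th pentagonal number is n(3n−1)/2.
Smallest index with value > 5178: n = 59 (giving 5192).
Largest index with value < 23375: n = 124 (giving 23002).
Indices 59 through 124: 66 terms.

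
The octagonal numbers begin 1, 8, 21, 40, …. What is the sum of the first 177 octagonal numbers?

Σ i(3i−2) = 3Σi² − 2Σi over i = 1..177.
Σi = 15753 and Σi² = 1864105.
3·1864105 − 2·15753 = 5560809.

5560809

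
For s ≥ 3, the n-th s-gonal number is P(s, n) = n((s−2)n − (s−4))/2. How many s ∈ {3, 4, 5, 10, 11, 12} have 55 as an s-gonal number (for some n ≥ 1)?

s = 3: P(3, 10) = 55. ✓
s = 4: P(4, 7) = 49 and P(4, 8) = 64; 55 is not s-gonal.
s = 5: P(5, 6) = 51 and P(5, 7) = 70; 55 is not s-gonal.
s = 10: P(10, 4) = 52 and P(10, 5) = 85; 55 is not s-gonal.
s = 11: P(11, 3) = 30 and P(11, 4) = 58; 55 is not s-gonal.
s = 12: P(12, 3) = 33 and P(12, 4) = 64; 55 is not s-gonal.
Hits: s ∈ {3} → 1.

1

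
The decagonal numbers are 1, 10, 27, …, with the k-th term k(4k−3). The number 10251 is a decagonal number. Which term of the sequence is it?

51

Set n(4n−3) = 10251, giving 4n² − 3n − 10251 = 0.
The discriminant is 9 + 16·10251 = 164025, and √164025 = 405.
So n = (3 + 405) / 8 = 408/8 = 51.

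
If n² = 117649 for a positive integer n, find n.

We need n² = 117649, so n = √117649 = 343.
Check: 343² = 117649. ✓

343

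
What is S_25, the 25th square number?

The 25th square number is n² with n = 25.
25² = 625.

625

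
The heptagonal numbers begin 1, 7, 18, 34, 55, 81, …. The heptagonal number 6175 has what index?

Set n(5n−3)/2 = 6175, giving 5n² − 3n − 12350 = 0.
The discriminant is 9 + 40·6175 = 247009, and √247009 = 497.
So n = (3 + 497) / 10 = 500/10 = 50.

50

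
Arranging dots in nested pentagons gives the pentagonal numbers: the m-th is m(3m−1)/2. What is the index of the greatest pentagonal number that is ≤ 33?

4

Solve n(3n−1)/2 ≤ 33 for integer n.
n = 4 gives 22 ≤ 33, while n = 5 gives 35 > 33; so the answer is index 4.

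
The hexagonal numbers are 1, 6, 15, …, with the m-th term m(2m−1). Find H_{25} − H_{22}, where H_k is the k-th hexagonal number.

25·(2·25 − 1) = 1225 and 22·(2·22 − 1) = 946.
Difference: 1225 − 946 = 279.

279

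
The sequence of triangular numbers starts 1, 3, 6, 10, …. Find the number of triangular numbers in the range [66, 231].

11

The n-th triangular number is n(n+1)/2.
Smallest index with value ≥ 66: n = 11 (giving 66).
Largest index with value ≤ 231: n = 21 (giving 231).
Indices 11 through 21: 11 terms.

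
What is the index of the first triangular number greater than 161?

18

Solve n(n+1)/2 > 161 for integer n.
The largest n with value ≤ 161 is 17 (since 153 ≤ 161 < 171), so the first above is n = 18, value 171.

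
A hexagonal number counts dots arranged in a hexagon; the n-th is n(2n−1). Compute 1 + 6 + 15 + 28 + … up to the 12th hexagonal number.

1222

Σ i(2i−1) = 2Σi² − Σi over i = 1..12.
Σi = 78 and Σi² = 650.
2·650 − 1·78 = 1222.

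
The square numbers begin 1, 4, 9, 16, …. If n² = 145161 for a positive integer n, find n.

381

We need n² = 145161, so n = √145161 = 381.
Check: 381² = 145161. ✓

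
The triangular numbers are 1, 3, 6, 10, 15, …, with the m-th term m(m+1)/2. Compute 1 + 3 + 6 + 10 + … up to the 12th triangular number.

Σ i(i+1)/2 = (Σi² + Σi) / 2 over i = 1..12.
Σi = 78 and Σi² = 650.
(1·650 + 1·78) / 2 = 728/2 = 364.

364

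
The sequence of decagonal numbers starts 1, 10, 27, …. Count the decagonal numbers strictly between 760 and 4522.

The n-th decagonal number is n(4n−3).
Smallest index with value > 760: n = 15 (giving 855).
Largest index with value < 4522: n = 33 (giving 4257).
Indices 15 through 33: 19 terms.

19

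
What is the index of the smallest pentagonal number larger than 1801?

Solve n(3n−1)/2 > 1801 for integer n.
The largest n with value ≤ 1801 is 34 (since 1717 ≤ 1801 < 1820), so the first above is n = 35, value 1820.

35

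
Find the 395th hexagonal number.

311655

The 395th hexagonal number is n(2n−1) with n = 395.
395·(2·395 − 1) = 395·789 = 311655.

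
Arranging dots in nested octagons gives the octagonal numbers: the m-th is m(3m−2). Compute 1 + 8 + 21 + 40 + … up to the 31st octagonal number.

30256

Σ i(3i−2) = 3Σi² − 2Σi over i = 1..31.
Σi = 496 and Σi² = 10416.
3·10416 − 2·496 = 30256.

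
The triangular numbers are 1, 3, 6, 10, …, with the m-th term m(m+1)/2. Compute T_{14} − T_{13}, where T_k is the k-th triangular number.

Consecutive triangular numbers differ by n: T_{14} − T_{13} = 14.

14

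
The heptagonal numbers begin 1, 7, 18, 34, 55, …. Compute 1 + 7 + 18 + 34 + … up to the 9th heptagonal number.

645

Σ i(5i−3)/2 = (5Σi² − 3Σi) / 2 over i = 1..9.
Σi = 45 and Σi² = 285.
(5·285 − 3·45) / 2 = 1290/2 = 645.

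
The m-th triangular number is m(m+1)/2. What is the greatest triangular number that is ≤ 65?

Solve n(n+1)/2 ≤ 65 for integer n.
n = 10 gives 55 ≤ 65, while n = 11 gives 66 > 65; so the answer is 55.

55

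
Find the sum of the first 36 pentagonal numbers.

23976

Σ i(3i−1)/2 = (3Σi² − Σi) / 2 over i = 1..36.
Σi = 666 and Σi² = 16206.
(3·16206 − 1·666) / 2 = 47952/2 = 23976.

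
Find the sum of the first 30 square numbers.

9455

Σ_{i=1}^{30} i² = 30·31·61/6 = 9455.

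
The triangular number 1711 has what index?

Set n(n+1)/2 = 1711, giving n² + n − 3422 = 0.
The discriminant is 1 + 8·1711 = 13689, and √13689 = 117.
So n = (-1 + 117) / 2 = 116/2 = 58.

58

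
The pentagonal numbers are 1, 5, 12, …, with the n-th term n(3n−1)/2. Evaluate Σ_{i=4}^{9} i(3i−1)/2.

387

Σ i(3i−1)/2 = (3Σi² − Σi) / 2 over i = 4..9.
Σi = 45 − 6 = 39 and Σi² = 285 − 14 = 271.
(3·271 − 1·39) / 2 = 774/2 = 387.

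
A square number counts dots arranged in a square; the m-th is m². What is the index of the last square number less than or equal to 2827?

53

Solve n² ≤ 2827 for integer n.
n = 53 gives 2809 ≤ 2827, while n = 54 gives 2916 > 2827; so the answer is index 53.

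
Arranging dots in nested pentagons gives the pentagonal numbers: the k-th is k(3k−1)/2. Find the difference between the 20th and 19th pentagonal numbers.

58

Consecutive pentagonal numbers differ by 3n − 2: here 3·20 − 2 = 58.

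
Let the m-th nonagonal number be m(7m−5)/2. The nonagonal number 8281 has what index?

Set n(7n−5)/2 = 8281, giving 7n² − 5n − 16562 = 0.
The discriminant is 25 + 56·8281 = 463761, and √463761 = 681.
So n = (5 + 681) / 14 = 686/14 = 49.

49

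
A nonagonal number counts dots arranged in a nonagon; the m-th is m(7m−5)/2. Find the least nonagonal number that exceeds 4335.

Solve n(7n−5)/2 > 4335 for integer n.
The largest n with value ≤ 4335 is 35 (since 4200 ≤ 4335 < 4446), so the first above is n = 36, value 4446.

4446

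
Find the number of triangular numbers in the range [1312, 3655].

The n-th triangular number is n(n+1)/2.
Smallest index with value ≥ 1312: n = 51 (giving 1326).
Largest index with value ≤ 3655: n = 85 (giving 3655).
Indices 51 through 85: 35 terms.

35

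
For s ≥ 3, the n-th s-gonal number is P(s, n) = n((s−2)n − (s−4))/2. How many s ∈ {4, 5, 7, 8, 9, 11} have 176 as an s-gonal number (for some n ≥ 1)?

2

s = 4: P(4, 13) = 169 and P(4, 14) = 196; 176 is not s-gonal.
s = 5: P(5, 11) = 176. ✓
s = 7: P(7, 8) = 148 and P(7, 9) = 189; 176 is not s-gonal.
s = 8: P(8, 8) = 176. ✓
s = 9: P(9, 7) = 154 and P(9, 8) = 204; 176 is not s-gonal.
s = 11: P(11, 6) = 141 and P(11, 7) = 196; 176 is not s-gonal.
Hits: s ∈ {5, 8} → 2.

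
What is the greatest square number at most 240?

225

Solve n² ≤ 240 for integer n.
n = 15 gives 225 ≤ 240, while n = 16 gives 256 > 240; so the answer is 225.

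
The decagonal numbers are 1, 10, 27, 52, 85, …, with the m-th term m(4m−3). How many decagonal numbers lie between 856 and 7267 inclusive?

28

The n-th decagonal number is n(4n−3).
Smallest index with value ≥ 856: n = 16 (giving 976).
Largest index with value ≤ 7267: n = 43 (giving 7267).
Indices 16 through 43: 28 terms.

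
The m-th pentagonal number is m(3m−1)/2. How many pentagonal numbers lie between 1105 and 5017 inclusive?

The n-th pentagonal number is n(3n−1)/2.
Smallest index with value ≥ 1105: n = 28 (giving 1162).
Largest index with value ≤ 5017: n = 58 (giving 5017).
Indices 28 through 58: 31 terms.

31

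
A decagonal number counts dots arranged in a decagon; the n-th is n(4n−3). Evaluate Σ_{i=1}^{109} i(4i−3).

Σ i(4i−3) = 4Σi² − 3Σi over i = 1..109.
Σi = 5995 and Σi² = 437635.
4·437635 − 3·5995 = 1732555.

1732555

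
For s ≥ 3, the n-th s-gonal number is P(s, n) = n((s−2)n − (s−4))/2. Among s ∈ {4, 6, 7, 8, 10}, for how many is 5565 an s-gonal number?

s = 4: P(4, 74) = 5476 and P(4, 75) = 5625; 5565 is not s-gonal.
s = 6: P(6, 53) = 5565. ✓
s = 7: P(7, 47) = 5452 and P(7, 48) = 5688; 5565 is not s-gonal.
s = 8: P(8, 43) = 5461 and P(8, 44) = 5720; 5565 is not s-gonal.
s = 10: P(10, 37) = 5365 and P(10, 38) = 5662; 5565 is not s-gonal.
Hits: s ∈ {6} → 1.

1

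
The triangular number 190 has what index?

Set n(n+1)/2 = 190, giving n² + n − 380 = 0.
So n = (-1 + 39) / 2 = 38/2 = 19.
Check: 19·20/2 = 190. ✓

19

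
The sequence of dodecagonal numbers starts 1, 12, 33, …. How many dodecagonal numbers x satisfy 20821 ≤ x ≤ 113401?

87

The n-th dodecagonal number is n(5n−4).
Smallest index with value ≥ 20821: n = 65 (giving 20865).
Largest index with value ≤ 113401: n = 151 (giving 113401).
Indices 65 through 151: 87 terms.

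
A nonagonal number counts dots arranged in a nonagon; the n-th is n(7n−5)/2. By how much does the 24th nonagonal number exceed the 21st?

24·(7·24 − 5)/2 = 1956 and 21·(7·21 − 5)/2 = 1491.
Difference: 1956 − 1491 = 465.

465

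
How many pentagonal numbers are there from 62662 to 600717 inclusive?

The n-th pentagonal number is n(3n−1)/2.
Smallest index with value ≥ 62662: n = 205 (giving 62935).
Largest index with value ≤ 600717: n = 633 (giving 600717).
Indices 205 through 633: 429 terms.

429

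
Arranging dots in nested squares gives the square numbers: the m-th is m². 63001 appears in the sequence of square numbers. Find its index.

We need n² = 63001, so n = √63001 = 251.

251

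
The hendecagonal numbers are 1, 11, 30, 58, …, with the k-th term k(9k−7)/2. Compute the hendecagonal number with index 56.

13916

The 56th hendecagonal number is n(9n−7)/2 with n = 56.
56·(9·56 − 7)/2 = 56·497/2 = 13916.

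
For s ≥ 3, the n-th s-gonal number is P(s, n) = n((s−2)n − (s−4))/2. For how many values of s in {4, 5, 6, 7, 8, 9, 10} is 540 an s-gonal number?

2

s = 4: P(4, 23) = 529 and P(4, 24) = 576; 540 is not s-gonal.
s = 5: P(5, 19) = 532 and P(5, 20) = 590; 540 is not s-gonal.
s = 6: P(6, 16) = 496 and P(6, 17) = 561; 540 is not s-gonal.
s = 7: P(7, 15) = 540. ✓
s = 8: P(8, 13) = 481 and P(8, 14) = 560; 540 is not s-gonal.
s = 9: P(9, 12) = 474 and P(9, 13) = 559; 540 is not s-gonal.
s = 10: P(10, 12) = 540. ✓
Hits: s ∈ {7, 10} → 2.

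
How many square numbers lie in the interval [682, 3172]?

The n-th square number is n².
Smallest index with value ≥ 682: n = 27 (giving 729).
Largest index with value ≤ 3172: n = 56 (giving 3136).
Indices 27 through 56: 30 terms.

30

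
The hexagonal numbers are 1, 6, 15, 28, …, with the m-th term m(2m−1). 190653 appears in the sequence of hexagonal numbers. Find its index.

Set n(2n−1) = 190653, giving 2n² − n − 190653 = 0.
The discriminant is 1 + 8·190653 = 1525225, and √1525225 = 1235.
So n = (1 + 1235) / 4 = 1236/4 = 309.

309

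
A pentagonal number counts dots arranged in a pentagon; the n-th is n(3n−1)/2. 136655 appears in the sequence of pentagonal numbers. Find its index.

302

Set n(3n−1)/2 = 136655, giving 3n² − n − 273310 = 0.
The discriminant is 1 + 24·136655 = 3279721, and √3279721 = 1811.
So n = (1 + 1811) / 6 = 1812/6 = 302.
Check: 302·(3·302 − 1)/2 = 136655. ✓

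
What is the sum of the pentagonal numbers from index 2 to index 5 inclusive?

Σ i(3i−1)/2 = (3Σi² − Σi) / 2 over i = 2..5.
Σi = 15 − 1 = 14 and Σi² = 55 − 1 = 54.
(3·54 − 1·14) / 2 = 148/2 = 74.

74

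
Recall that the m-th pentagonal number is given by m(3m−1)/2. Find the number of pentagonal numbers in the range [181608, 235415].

48

The n-th pentagonal number is n(3n−1)/2.
Smallest index with value ≥ 181608: n = 349 (giving 182527).
Largest index with value ≤ 235415: n = 396 (giving 235026).
Indices 349 through 396: 48 terms.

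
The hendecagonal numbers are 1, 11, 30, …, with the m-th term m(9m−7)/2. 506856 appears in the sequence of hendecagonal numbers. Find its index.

Set n(9n−7)/2 = 506856, giving 9n² − 7n − 1013712 = 0.
The discriminant is 49 + 72·506856 = 36493681, and √36493681 = 6041.
So n = (7 + 6041) / 18 = 6048/18 = 336.
Check: 336·(9·336 − 7)/2 = 506856. ✓

336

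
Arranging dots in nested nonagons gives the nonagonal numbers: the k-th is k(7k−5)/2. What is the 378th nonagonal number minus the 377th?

Consecutive nonagonal numbers differ by 7n − 6: here 7·378 − 6 = 2640.

2640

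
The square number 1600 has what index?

40

We need n² = 1600, so n = √1600 = 40.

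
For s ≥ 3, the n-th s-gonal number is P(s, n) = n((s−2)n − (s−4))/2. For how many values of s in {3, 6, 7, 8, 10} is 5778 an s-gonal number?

s = 3: P(3, 107) = 5778. ✓
s = 6: P(6, 54) = 5778. ✓
s = 7: P(7, 48) = 5688 and P(7, 49) = 5929; 5778 is not s-gonal.
s = 8: P(8, 44) = 5720 and P(8, 45) = 5985; 5778 is not s-gonal.
s = 10: P(10, 38) = 5662 and P(10, 39) = 5967; 5778 is not s-gonal.
Hits: s ∈ {3, 6} → 2.

2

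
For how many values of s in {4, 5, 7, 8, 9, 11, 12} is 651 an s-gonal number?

s = 4: P(4, 25) = 625 and P(4, 26) = 676; 651 is not s-gonal.
s = 5: P(5, 21) = 651. ✓
s = 7: P(7, 16) = 616 and P(7, 17) = 697; 651 is not s-gonal.
s = 8: P(8, 15) = 645 and P(8, 16) = 736; 651 is not s-gonal.
s = 9: P(9, 14) = 651. ✓
s = 11: P(11, 12) = 606 and P(11, 13) = 715; 651 is not s-gonal.
s = 12: P(12, 11) = 561 and P(12, 12) = 672; 651 is not s-gonal.
Hits: s ∈ {5, 9} → 2.

2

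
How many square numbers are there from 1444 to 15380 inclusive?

The n-th square number is n².
Smallest index with value ≥ 1444: n = 38 (giving 1444).
Largest index with value ≤ 15380: n = 124 (giving 15376).
Indices 38 through 124: 87 terms.

87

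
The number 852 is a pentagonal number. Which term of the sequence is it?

Set n(3n−1)/2 = 852, giving 3n² − n − 1704 = 0.
So n = (1 + 143) / 6 = 144/6 = 24.

24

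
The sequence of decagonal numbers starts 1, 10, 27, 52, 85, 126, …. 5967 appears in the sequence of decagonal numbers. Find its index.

Set n(4n−3) = 5967, giving 4n² − 3n − 5967 = 0.
The discriminant is 9 + 16·5967 = 95481, and √95481 = 309.
So n = (3 + 309) / 8 = 312/8 = 39.

39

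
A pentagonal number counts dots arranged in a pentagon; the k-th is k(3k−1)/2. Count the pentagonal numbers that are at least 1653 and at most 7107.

The n-th pentagonal number is n(3n−1)/2.
Smallest index with value ≥ 1653: n = 34 (giving 1717).
Largest index with value ≤ 7107: n = 69 (giving 7107).
Indices 34 through 69: 36 terms.

36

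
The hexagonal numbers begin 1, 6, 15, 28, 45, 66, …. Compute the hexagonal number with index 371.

274911

The 371st hexagonal number is n(2n−1) with n = 371.
371·(2·371 − 1) = 371·741 = 274911.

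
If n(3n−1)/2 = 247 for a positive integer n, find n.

Set n(3n−1)/2 = 247, giving 3n² − n − 494 = 0.
The discriminant is 1 + 24·247 = 5929, and √5929 = 77.
So n = (1 + 77) / 6 = 78/6 = 13.
Check: 13·(3·13 − 1)/2 = 247. ✓

13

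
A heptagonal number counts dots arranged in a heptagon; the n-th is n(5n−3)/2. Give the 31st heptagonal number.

The 31st heptagonal number is n(5n−3)/2 with n = 31.
31·(5·31 − 3)/2 = 31·152/2 = 31·76 = 2356.

2356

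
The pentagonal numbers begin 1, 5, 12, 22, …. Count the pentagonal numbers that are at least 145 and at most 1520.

The n-th pentagonal number is n(3n−1)/2.
Smallest index with value ≥ 145: n = 10 (giving 145).
Largest index with value ≤ 1520: n = 32 (giving 1520).
Indices 10 through 32: 23 terms.

23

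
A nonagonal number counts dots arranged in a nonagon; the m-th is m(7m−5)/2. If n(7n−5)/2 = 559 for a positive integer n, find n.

13

Set n(7n−5)/2 = 559, giving 7n² − 5n − 1118 = 0.
The discriminant is 25 + 56·559 = 31329, and √31329 = 177.
So n = (5 + 177) / 14 = 182/14 = 13.
Check: 13·(7·13 − 5)/2 = 559. ✓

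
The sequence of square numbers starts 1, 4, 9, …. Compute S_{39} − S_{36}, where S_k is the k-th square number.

39² = 1521 and 36² = 1296.
Difference: 1521 − 1296 = 225.

225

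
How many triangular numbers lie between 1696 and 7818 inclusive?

The n-th triangular number is n(n+1)/2.
Smallest index with value ≥ 1696: n = 58 (giving 1711).
Largest index with value ≤ 7818: n = 124 (giving 7750).
Indices 58 through 124: 67 terms.

67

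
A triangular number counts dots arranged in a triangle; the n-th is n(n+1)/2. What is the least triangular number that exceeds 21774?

Solve n(n+1)/2 > 21774 for integer n.
The largest n with value ≤ 21774 is 208 (since 21736 ≤ 21774 < 21945), so the first above is n = 209, value 21945.

21945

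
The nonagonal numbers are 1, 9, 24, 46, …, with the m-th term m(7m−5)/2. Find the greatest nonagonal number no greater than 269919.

269799

Solve n(7n−5)/2 ≤ 269919 for integer n.
n = 278 gives 269799 ≤ 269919, while n = 279 gives 271746 > 269919; so the answer is 269799.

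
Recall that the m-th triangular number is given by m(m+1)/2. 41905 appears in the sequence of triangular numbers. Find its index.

289

Set n(n+1)/2 = 41905, giving n² + n − 83810 = 0.
The discriminant is 1 + 8·41905 = 335241, and √335241 = 579.
So n = (-1 + 579) / 2 = 578/2 = 289.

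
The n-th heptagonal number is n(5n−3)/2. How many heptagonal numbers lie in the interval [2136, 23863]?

69

The n-th heptagonal number is n(5n−3)/2.
Smallest index with value ≥ 2136: n = 30 (giving 2205).
Largest index with value ≤ 23863: n = 98 (giving 23863).
Indices 30 through 98: 69 terms.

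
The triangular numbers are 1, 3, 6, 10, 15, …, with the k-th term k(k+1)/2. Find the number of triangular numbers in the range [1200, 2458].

21

The n-th triangular number is n(n+1)/2.
Smallest index with value ≥ 1200: n = 49 (giving 1225).
Largest index with value ≤ 2458: n = 69 (giving 2415).
Indices 49 through 69: 21 terms.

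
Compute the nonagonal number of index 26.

2301

The 26th nonagonal number is n(7n−5)/2 with n = 26.
26·(7·26 − 5)/2 = 26·177/2 = 2301.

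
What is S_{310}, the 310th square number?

The 310th square number is n² with n = 310.
310² = 96100.

96100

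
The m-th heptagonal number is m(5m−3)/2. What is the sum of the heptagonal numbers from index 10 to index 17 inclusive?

Σ i(5i−3)/2 = (5Σi² − 3Σi) / 2 over i = 10..17.
Σi = 153 − 45 = 108 and Σi² = 1785 − 285 = 1500.
(5·1500 − 3·108) / 2 = 7176/2 = 3588.

3588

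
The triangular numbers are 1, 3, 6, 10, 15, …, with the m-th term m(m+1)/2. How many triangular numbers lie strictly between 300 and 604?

10

The n-th triangular number is n(n+1)/2.
Smallest index with value > 300: n = 25 (giving 325).
Largest index with value < 604: n = 34 (giving 595).
Indices 25 through 34: 10 terms.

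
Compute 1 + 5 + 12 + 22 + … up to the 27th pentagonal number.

Σ i(3i−1)/2 = (3Σi² − Σi) / 2 over i = 1..27.
Σi = 378 and Σi² = 6930.
(3·6930 − 1·378) / 2 = 20412/2 = 10206.

10206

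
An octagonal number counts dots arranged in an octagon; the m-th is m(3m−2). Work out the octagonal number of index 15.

The 15th octagonal number is n(3n−2) with n = 15.
15·(3·15 − 2) = 15·43 = 645.

645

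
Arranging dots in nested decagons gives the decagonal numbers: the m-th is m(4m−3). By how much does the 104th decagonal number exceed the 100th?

3252

104·(4·104 − 3) = 42952 and 100·(4·100 − 3) = 39700.
Difference: 42952 − 39700 = 3252.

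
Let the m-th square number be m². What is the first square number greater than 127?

Solve n² > 127 for integer n.
The largest n with value ≤ 127 is 11 (since 121 ≤ 127 < 144), so the first above is n = 12, value 144.

144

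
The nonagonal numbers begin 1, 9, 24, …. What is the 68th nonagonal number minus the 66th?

68·(7·68 − 5)/2 = 16014 and 66·(7·66 − 5)/2 = 15081.
Difference: 16014 − 15081 = 933.

933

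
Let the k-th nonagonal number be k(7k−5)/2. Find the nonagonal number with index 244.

207766

The 244th nonagonal number is n(7n−5)/2 with n = 244.
244·(7·244 − 5)/2 = 244·1703/2 = 207766.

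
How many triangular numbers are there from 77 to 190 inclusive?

8

The n-th triangular number is n(n+1)/2.
Smallest index with value ≥ 77: n = 12 (giving 78).
Largest index with value ≤ 190: n = 19 (giving 190).
Indices 12 through 19: 8 terms.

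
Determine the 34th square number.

34² = 1156.

1156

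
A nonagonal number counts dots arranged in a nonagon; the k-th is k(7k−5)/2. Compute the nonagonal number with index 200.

139500

The 200th nonagonal number is n(7n−5)/2 with n = 200.
200·(7·200 − 5)/2 = 200·1395/2 = 139500.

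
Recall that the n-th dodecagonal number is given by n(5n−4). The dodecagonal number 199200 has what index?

Set n(5n−4) = 199200, giving 5n² − 4n − 199200 = 0.
The discriminant is 16 + 20·199200 = 3984016, and √3984016 = 1996.
So n = (4 + 1996) / 10 = 2000/10 = 200.
Check: 200·(5·200 − 4) = 199200. ✓

200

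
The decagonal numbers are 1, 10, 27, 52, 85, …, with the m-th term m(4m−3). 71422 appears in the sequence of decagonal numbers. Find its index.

134

Set n(4n−3) = 71422, giving 4n² − 3n − 71422 = 0.
The discriminant is 9 + 16·71422 = 1142761, and √1142761 = 1069.
So n = (3 + 1069) / 8 = 1072/8 = 134.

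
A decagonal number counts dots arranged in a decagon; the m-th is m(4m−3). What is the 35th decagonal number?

4795

The 35th decagonal number is n(4n−3) with n = 35.
35·(4·35 − 3) = 35·137 = 4795.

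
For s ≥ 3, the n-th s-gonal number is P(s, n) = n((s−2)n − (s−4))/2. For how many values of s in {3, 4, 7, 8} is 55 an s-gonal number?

2

s = 3: P(3, 10) = 55. ✓
s = 4: P(4, 7) = 49 and P(4, 8) = 64; 55 is not s-gonal.
s = 7: P(7, 5) = 55. ✓
s = 8: P(8, 4) = 40 and P(8, 5) = 65; 55 is not s-gonal.
Hits: s ∈ {3, 7} → 2.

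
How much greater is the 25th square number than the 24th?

n² − (n−1)² = 2n − 1, so 25² − 24² = 2·25 − 1 = 49.

49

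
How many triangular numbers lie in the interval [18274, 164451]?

The n-th triangular number is n(n+1)/2.
Smallest index with value ≥ 18274: n = 191 (giving 18336).
Largest index with value ≤ 164451: n = 573 (giving 164451).
Indices 191 through 573: 383 terms.

383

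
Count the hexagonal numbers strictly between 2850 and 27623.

The n-th hexagonal number is n(2n−1).
Smallest index with value > 2850: n = 39 (giving 3003).
Largest index with value < 27623: n = 117 (giving 27261).
Indices 39 through 117: 79 terms.

79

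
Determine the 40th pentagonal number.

The 40th pentagonal number is n(3n−1)/2 with n = 40.
40·(3·40 − 1)/2 = 40·119/2 = 2380.

2380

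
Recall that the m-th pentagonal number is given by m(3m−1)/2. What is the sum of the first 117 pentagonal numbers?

Σ i(3i−1)/2 = (3Σi² − Σi) / 2 over i = 1..117.
Σi = 6903 and Σi² = 540735.
(3·540735 − 1·6903) / 2 = 1615302/2 = 807651.

807651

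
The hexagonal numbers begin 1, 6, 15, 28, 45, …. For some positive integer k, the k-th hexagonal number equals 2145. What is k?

Set n(2n−1) = 2145, giving 2n² − n − 2145 = 0.
The discriminant is 1 + 8·2145 = 17161, and √17161 = 131.
So n = (1 + 131) / 4 = 132/4 = 33.

33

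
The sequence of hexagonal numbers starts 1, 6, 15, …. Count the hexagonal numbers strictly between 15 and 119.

The n-th hexagonal number is n(2n−1).
Smallest index with value > 15: n = 4 (giving 28).
Largest index with value < 119: n = 7 (giving 91).
Indices 4 through 7: 4 terms.

4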